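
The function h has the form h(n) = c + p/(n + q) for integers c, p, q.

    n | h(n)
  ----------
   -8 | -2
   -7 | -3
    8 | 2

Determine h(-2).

(h(n) − c)(n + q) = p for each data point; the three points give a linear system in c and q, then p follows.
Solving: c = 1, q = 4, p = 12, so h(n) = 1 + 12/(n + 4).
Then h(-2) = 1 + 12/2 = 7.

7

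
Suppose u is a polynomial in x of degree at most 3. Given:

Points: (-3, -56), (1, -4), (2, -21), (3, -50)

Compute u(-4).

Write u(x) = ax³ + bx² + cx + d; the 4 given values yield a linear system in the 4 coefficients.
Solving, the leading coefficient vanishes, and u(x) = -6x² + x + 1.
Then u(-4) = -99.

-99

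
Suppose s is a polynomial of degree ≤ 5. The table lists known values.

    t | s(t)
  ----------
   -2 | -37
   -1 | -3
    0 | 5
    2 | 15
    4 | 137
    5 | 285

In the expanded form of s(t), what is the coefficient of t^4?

0

Write s(t) = at^5 + bt^4 + ct³ + dt² + et + p; the 6 given values yield a linear system in the 6 coefficients.
Solving, the top 2 coefficients vanish, and s(t) = 3t³ - 4t² + t + 5.
The coefficient of t^4 is 0.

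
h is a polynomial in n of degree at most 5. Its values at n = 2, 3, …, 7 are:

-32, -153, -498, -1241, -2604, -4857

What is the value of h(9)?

-13353

Write h(n) = an^5 + bn^4 + cn³ + dn² + en + p; the 6 given values yield a linear system in the 6 coefficients.
Solving, the leading coefficient vanishes, and h(n) = -2n^4 - n³ + 7n² - 7n - 6.
Then h(9) = -13353.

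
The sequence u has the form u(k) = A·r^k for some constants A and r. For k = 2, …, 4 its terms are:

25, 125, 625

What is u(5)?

3125

Consecutive ratio: 125/25 = 5, and 625/125 = 5, so r = 5.
Then A·5^2 = 25 gives A = 1, and u(k) = 1·5^k.
u(5) = 1·5^5 = 3125.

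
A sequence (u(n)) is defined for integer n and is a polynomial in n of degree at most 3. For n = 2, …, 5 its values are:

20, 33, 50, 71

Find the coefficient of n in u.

Write u(n) = an³ + bn² + cn + d; the 4 given values yield a linear system in the 4 coefficients.
Solving, the leading coefficient vanishes, and u(n) = 2n² + 3n + 6.
The coefficient of n is 3.

3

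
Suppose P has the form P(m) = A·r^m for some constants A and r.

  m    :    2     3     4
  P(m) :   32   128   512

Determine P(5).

Consecutive ratio: 128/32 = 4, and 512/128 = 4, so r = 4.
Then A·4^2 = 32 gives A = 2, and P(m) = 2·4^m.
P(5) = 2·4^5 = 2048.

2048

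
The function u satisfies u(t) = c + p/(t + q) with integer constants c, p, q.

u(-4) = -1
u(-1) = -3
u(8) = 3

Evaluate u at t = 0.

(u(t) − c)(t + q) = p for each data point; the three points give a linear system in c and q, then p follows.
Solving: c = 1, q = -2, p = 12, so u(t) = 1 + 12/(t − 2).
Then u(0) = 1 + 12/(-2) = -5.

-5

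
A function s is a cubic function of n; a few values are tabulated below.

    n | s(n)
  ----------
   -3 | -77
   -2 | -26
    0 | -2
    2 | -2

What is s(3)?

Write s(n) = an³ + bn² + cn + d; the 4 given values yield a linear system in the 4 coefficients.
Solving, s(n) = 2n³ - 3n² - 2n - 2.
Then s(3) = 19.

19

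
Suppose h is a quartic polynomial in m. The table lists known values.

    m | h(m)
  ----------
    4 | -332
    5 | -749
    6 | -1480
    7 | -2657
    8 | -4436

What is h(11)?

Write h(m) = am^4 + bm³ + cm² + dm + e; the 5 given values yield a linear system in the 5 coefficients.
Solving, h(m) = -m^4 - 6m² + 6m - 4.
Then h(11) = -15305.

-15305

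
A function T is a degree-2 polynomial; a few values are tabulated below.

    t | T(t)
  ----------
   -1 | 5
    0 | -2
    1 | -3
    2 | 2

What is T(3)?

13

Write T(t) = at² + bt + c; the 4 given values yield a linear system in the 3 coefficients.
Solving, T(t) = 3t² - 4t - 2.
Then T(3) = 13.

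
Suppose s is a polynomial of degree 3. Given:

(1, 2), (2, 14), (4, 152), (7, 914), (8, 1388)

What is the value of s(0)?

Write s(m) = am³ + bm² + cm + d; the 5 given values yield a linear system in the 4 coefficients.
Solving, s(m) = 3m³ - 2m² - 3m + 4.
Then s(0) = 4.

4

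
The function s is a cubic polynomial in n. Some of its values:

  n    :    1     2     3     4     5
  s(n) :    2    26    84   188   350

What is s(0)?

First differences: 24, 58, 104, 162. Second differences: 34, 46, 58. Third differences: 12, 12.
Level-3 differences are constant, so s has degree 3.
Fitting a degree-3 polynomial gives s(n) = 2n³ + 5n² - 5n.
Then s(0) = 0.

0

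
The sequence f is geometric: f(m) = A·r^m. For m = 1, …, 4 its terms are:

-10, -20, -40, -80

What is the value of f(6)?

-320

Consecutive ratio: -20/(-10) = 2, and -40/(-20) = 2, so r = 2.
Then A·2^1 = -10 gives A = -5, and f(m) = -5·2^m.
f(6) = -5·2^6 = -320.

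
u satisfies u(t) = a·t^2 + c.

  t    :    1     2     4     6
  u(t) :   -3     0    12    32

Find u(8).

60

From u(1) = -3 and u(2) = 0: 1a + c = -3 and 4a + c = 0.
Subtracting: 3a = 3, so a = 1; then c = -3 − 1·1 = -4.
So u(t) = 1t² − 4, and u(8) = 60.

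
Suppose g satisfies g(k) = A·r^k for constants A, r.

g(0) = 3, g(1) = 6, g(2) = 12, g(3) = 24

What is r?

2

Consecutive ratio: 6/3 = 2, and 12/6 = 2, so r = 2.
Then A·2^0 = 3 gives A = 3, and g(k) = 3·2^k.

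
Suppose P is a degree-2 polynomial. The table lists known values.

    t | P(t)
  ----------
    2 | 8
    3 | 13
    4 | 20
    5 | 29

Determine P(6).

40

Write P(t) = at² + bt + c; the 4 given values yield a linear system in the 3 coefficients.
Solving, P(t) = t² + 4.
Then P(6) = 40.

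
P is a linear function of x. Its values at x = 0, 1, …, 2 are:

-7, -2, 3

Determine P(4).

First differences: 5, 5.
Level-1 differences are constant, so P has degree 1.
Fitting a degree-1 polynomial gives P(x) = 5x - 7.
Then P(4) = 13.

13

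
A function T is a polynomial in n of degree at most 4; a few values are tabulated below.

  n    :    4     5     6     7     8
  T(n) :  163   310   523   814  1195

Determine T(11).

First differences: 147, 213, 291, 381. Second differences: 66, 78, 90. Third differences: 12, 12.
Level-3 differences are constant, so T has degree 3.
Fitting a degree-3 polynomial gives T(n) = 2n³ + 3n² - 2n - 5.
Then T(11) = 2998.

2998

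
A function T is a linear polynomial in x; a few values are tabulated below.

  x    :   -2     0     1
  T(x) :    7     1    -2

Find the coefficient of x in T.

-3

Write T(x) = ax + b; the 3 given values yield a linear system in the 2 coefficients.
Solving, T(x) = -3x + 1.
The coefficient of x is -3.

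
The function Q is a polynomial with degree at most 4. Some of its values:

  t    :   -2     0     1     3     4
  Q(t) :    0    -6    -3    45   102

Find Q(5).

Write Q(t) = at^4 + bt³ + ct² + dt + e; the 5 given values yield a linear system in the 5 coefficients.
Solving, the leading coefficient vanishes, and Q(t) = t³ + 3t² - t - 6.
Then Q(5) = 189.

189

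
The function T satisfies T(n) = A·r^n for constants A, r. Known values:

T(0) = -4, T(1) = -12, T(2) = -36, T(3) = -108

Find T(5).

Consecutive ratio: -12/(-4) = 3, and -36/(-12) = 3, so r = 3.
Then A·3^0 = -4 gives A = -4, and T(n) = -4·3^n.
T(5) = -4·3^5 = -972.

-972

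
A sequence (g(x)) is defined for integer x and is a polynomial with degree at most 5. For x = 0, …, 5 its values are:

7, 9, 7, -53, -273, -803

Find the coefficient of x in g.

-2

First differences: 2, -2, -60, -220, -530. Second differences: -4, -58, -160, -310. Third differences: -54, -102, -150. Fourth differences: -48, -48.
Level-4 differences are constant, so g has degree 4.
Fitting a degree-4 polynomial gives g(x) = -2x^4 + 3x³ + 3x² - 2x + 7.
The coefficient of x is -2.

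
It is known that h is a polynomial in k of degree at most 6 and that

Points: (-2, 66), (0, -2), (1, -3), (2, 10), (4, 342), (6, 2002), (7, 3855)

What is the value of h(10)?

Write h(k) = ak^6 + bk^5 + ck^4 + dk³ + ek² + pk + q; the 7 given values yield a linear system in the 7 coefficients.
Solving, the top 2 coefficients vanish, and h(k) = 2k^4 - 3k³ + 2k² - 2k - 2.
Then h(10) = 17178.

17178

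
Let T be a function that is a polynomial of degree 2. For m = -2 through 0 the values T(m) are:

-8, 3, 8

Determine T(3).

Write T(m) = am² + bm + c; the 3 given values yield a linear system in the 3 coefficients.
Solving, T(m) = -3m² + 2m + 8.
Then T(3) = -13.

-13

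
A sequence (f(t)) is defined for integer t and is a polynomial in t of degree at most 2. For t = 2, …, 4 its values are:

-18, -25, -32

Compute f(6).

First differences: -7, -7.
Level-1 differences are constant, so f has degree 1.
Fitting a degree-1 polynomial gives f(t) = -7t - 4.
Then f(6) = -46.

-46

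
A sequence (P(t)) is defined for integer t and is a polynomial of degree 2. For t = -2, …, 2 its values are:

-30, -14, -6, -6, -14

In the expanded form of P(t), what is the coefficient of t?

First differences: 16, 8, 0, -8. Second differences: -8, -8, -8.
Level-2 differences are constant, so P has degree 2.
Fitting a degree-2 polynomial gives P(t) = -4t² + 4t - 6.
The coefficient of t is 4.

4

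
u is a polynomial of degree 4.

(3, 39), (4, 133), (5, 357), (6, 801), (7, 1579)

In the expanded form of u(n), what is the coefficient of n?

Write u(n) = an^4 + bn³ + cn² + dn + e; the 5 given values yield a linear system in the 5 coefficients.
Solving, u(n) = n^4 - 3n³ + 4n² + 2n - 3.
The coefficient of n is 2.

2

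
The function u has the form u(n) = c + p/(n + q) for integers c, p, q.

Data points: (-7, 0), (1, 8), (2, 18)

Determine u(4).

(u(n) − c)(n + q) = p for each data point; the three points give a linear system in c and q, then p follows.
Solving: c = -2, q = -3, p = -20, so u(n) = -2 − 20/(n − 3).
Then u(4) = -2 − 20/1 = -22.

-22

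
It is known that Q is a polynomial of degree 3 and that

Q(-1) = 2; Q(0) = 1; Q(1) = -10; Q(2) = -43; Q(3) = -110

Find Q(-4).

First differences: -1, -11, -33, -67. Second differences: -10, -22, -34. Third differences: -12, -12.
Level-3 differences are constant, so Q has degree 3.
Fitting a degree-3 polynomial gives Q(k) = -2k³ - 5k² - 4k + 1.
Then Q(-4) = 65.

65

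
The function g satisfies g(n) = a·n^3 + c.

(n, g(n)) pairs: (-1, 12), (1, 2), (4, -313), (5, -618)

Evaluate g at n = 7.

From g(-1) = 12 and g(1) = 2: -1a + c = 12 and 1a + c = 2.
Subtracting: 2a = -10, so a = -5; then c = 12 − (-5)·(-1) = 7.
So g(n) = -5n³ + 7, and g(7) = -1708.

-1708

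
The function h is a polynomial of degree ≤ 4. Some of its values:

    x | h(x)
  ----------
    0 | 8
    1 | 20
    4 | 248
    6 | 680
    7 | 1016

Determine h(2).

56

Write h(x) = ax^4 + bx³ + cx² + dx + e; the 5 given values yield a linear system in the 5 coefficients.
Solving, the leading coefficient vanishes, and h(x) = 2x³ + 6x² + 4x + 8.
Then h(2) = 56.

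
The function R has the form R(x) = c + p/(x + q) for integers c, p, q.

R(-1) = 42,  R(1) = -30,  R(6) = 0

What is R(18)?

4

(R(x) − c)(x + q) = p for each data point; the three points give a linear system in c and q, then p follows.
Solving: c = 6, q = 0, p = -36, so R(x) = 6 − 36/(x + 0).
Then R(18) = 6 − 36/18 = 4.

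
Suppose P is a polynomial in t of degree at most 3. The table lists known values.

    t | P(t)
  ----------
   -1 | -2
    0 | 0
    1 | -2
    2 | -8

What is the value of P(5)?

-50

First differences: 2, -2, -6. Second differences: -4, -4.
Level-2 differences are constant, so P has degree 2.
Fitting a degree-2 polynomial gives P(t) = -2t².
Then P(5) = -50.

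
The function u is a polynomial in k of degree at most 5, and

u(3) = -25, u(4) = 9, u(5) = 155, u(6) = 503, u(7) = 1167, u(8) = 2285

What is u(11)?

10103

First differences: 34, 146, 348, 664, 1118. Second differences: 112, 202, 316, 454. Third differences: 90, 114, 138. Fourth differences: 24, 24.
Level-4 differences are constant, so u has degree 4.
Fitting a degree-4 polynomial gives u(k) = k^4 - 3k³ - 5k² + 5k + 5.
Then u(11) = 10103.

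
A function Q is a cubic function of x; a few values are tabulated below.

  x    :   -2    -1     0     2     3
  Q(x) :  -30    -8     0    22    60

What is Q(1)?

6

Write Q(x) = ax³ + bx² + cx + d; the 5 given values yield a linear system in the 4 coefficients.
Solving, Q(x) = 2x³ - x² + 5x.
Then Q(1) = 6.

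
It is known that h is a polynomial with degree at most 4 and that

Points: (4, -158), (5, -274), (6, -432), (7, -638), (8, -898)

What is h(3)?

First differences: -116, -158, -206, -260. Second differences: -42, -48, -54. Third differences: -6, -6.
Level-3 differences are constant, so h has degree 3.
Fitting a degree-3 polynomial gives h(n) = -n³ - 6n² - n + 6.
Then h(3) = -78.

-78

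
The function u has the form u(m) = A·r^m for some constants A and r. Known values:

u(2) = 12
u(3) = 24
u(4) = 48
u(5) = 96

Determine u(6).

Consecutive ratio: 24/12 = 2, and 48/24 = 2, so r = 2.
Then A·2^2 = 12 gives A = 3, and u(m) = 3·2^m.
u(6) = 3·2^6 = 192.

192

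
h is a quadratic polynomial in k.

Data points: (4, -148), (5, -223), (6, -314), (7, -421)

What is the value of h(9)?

-683

First differences: -75, -91, -107. Second differences: -16, -16.
Level-2 differences are constant, so h has degree 2.
Fitting a degree-2 polynomial gives h(k) = -8k² - 3k - 8.
Then h(9) = -683.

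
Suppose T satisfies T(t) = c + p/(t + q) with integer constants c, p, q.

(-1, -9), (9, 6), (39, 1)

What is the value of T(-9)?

-3

(T(t) − c)(t + q) = p for each data point; the three points give a linear system in c and q, then p follows.
Solving: c = 0, q = -3, p = 36, so T(t) = 36/(t − 3).
Then T(-9) = 0 + 36/(-12) = -3.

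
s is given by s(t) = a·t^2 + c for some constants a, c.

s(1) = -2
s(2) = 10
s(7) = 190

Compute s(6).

From s(1) = -2 and s(2) = 10: 1a + c = -2 and 4a + c = 10.
Subtracting: 3a = 12, so a = 4; then c = -2 − 4·1 = -6.
So s(t) = 4t² − 6, and s(6) = 138.

138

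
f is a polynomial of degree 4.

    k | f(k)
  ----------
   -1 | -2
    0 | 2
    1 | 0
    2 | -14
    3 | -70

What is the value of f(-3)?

-124

Write f(k) = ak^4 + bk³ + ck² + dk + e; the 5 given values yield a linear system in the 5 coefficients.
Solving, f(k) = -k^4 + k³ - 2k² + 2.
Then f(-3) = -124.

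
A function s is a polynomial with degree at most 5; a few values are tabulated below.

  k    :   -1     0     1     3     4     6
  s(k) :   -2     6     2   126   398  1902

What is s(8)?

5686

Write s(k) = ak^5 + bk^4 + ck³ + dk² + ek + p; the 6 given values yield a linear system in the 6 coefficients.
Solving, the leading coefficient vanishes, and s(k) = k^4 + 4k³ - 7k² - 2k + 6.
Then s(8) = 5686.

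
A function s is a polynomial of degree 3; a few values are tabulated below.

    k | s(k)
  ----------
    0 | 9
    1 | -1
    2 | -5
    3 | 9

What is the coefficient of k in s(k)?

Write s(k) = ak³ + bk² + ck + d; the 4 given values yield a linear system in the 4 coefficients.
Solving, s(k) = 2k³ - 3k² - 9k + 9.
The coefficient of k is -9.

-9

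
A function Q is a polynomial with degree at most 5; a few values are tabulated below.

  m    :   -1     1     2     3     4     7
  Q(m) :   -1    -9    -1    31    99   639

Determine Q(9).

Write Q(m) = am^5 + bm^4 + cm³ + dm² + em + p; the 6 given values yield a linear system in the 6 coefficients.
Solving, the top 2 coefficients vanish, and Q(m) = 2m³ - 6m - 5.
Then Q(9) = 1399.

1399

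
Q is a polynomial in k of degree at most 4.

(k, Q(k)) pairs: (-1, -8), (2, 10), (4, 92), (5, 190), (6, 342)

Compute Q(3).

Write Q(k) = ak^4 + bk³ + ck² + dk + e; the 5 given values yield a linear system in the 5 coefficients.
Solving, the leading coefficient vanishes, and Q(k) = 2k³ - 3k² + 3k.
Then Q(3) = 36.

36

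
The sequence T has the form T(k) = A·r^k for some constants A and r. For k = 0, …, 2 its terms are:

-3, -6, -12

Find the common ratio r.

Consecutive ratio: -6/(-3) = 2, and -12/(-6) = 2, so r = 2.
Then A·2^0 = -3 gives A = -3, and T(k) = -3·2^k.

2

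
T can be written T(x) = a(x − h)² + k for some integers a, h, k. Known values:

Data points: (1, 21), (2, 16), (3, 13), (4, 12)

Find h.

4

First differences -5, -3, -1; second difference 2 = 2a, so a = 1.
Expanding, the x-coefficient is −2ah = -2h; matching it to the data gives h = 4, and then k = 12.
So T(x) = 1(x − 4)² + 12.
Hence h = 4.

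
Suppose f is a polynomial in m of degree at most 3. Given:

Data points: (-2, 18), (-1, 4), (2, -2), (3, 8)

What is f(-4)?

64

Write f(m) = am³ + bm² + cm + d; the 4 given values yield a linear system in the 4 coefficients.
Solving, the leading coefficient vanishes, and f(m) = 3m² - 5m - 4.
Then f(-4) = 64.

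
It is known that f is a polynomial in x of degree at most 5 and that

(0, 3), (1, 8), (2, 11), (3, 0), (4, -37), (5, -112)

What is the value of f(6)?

-237

First differences: 5, 3, -11, -37, -75. Second differences: -2, -14, -26, -38. Third differences: -12, -12, -12.
Level-3 differences are constant, so f has degree 3.
Fitting a degree-3 polynomial gives f(x) = -2x³ + 5x² + 2x + 3.
Then f(6) = -237.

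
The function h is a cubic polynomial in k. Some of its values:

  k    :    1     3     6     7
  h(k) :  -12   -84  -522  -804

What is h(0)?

Write h(k) = ak³ + bk² + ck + d; the 4 given values yield a linear system in the 4 coefficients.
Solving, h(k) = -2k³ - 2k² - 2k - 6.
Then h(0) = -6.

-6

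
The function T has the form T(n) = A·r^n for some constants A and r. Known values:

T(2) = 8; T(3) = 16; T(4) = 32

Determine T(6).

Consecutive ratio: 16/8 = 2, and 32/16 = 2, so r = 2.
Then A·2^2 = 8 gives A = 2, and T(n) = 2·2^n.
T(6) = 2·2^6 = 128.

128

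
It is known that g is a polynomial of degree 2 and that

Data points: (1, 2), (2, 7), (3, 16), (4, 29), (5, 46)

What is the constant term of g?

1

Write g(x) = ax² + bx + c; the 5 given values yield a linear system in the 3 coefficients.
Solving, g(x) = 2x² - x + 1.
The constant term is g(0) = 1.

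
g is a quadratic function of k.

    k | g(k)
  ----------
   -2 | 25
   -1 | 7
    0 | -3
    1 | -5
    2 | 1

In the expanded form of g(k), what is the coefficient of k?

Write g(k) = ak² + bk + c; the 5 given values yield a linear system in the 3 coefficients.
Solving, g(k) = 4k² - 6k - 3.
The coefficient of k is -6.

-6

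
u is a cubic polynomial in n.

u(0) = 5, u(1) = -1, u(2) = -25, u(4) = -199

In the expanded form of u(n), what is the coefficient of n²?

0

Write u(n) = an³ + bn² + cn + d; the 4 given values yield a linear system in the 4 coefficients.
Solving, u(n) = -3n³ - 3n + 5.
The coefficient of n² is 0.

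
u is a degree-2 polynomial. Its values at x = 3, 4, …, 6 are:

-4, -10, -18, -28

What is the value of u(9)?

First differences: -6, -8, -10. Second differences: -2, -2.
Level-2 differences are constant, so u has degree 2.
Fitting a degree-2 polynomial gives u(x) = -x² + x + 2.
Then u(9) = -70.

-70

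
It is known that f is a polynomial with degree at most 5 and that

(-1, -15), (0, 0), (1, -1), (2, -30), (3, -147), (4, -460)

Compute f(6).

Write f(m) = am^5 + bm^4 + cm³ + dm² + em + p; the 6 given values yield a linear system in the 6 coefficients.
Solving, the leading coefficient vanishes, and f(m) = -2m^4 + 2m³ - 6m² + 5m.
Then f(6) = -2346.

-2346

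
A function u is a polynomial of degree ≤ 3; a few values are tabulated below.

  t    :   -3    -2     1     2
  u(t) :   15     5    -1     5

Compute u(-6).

69

Write u(t) = at³ + bt² + ct + d; the 4 given values yield a linear system in the 4 coefficients.
Solving, the leading coefficient vanishes, and u(t) = 2t² - 3.
Then u(-6) = 69.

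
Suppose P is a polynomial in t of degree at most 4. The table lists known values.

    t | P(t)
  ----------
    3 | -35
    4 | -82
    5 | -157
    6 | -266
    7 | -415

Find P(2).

-10

First differences: -47, -75, -109, -149. Second differences: -28, -34, -40. Third differences: -6, -6.
Level-3 differences are constant, so P has degree 3.
Fitting a degree-3 polynomial gives P(t) = -t³ - 2t² + 4t - 2.
Then P(2) = -10.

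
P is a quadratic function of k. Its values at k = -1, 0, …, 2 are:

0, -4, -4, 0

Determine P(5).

First differences: -4, 0, 4. Second differences: 4, 4.
Level-2 differences are constant, so P has degree 2.
Fitting a degree-2 polynomial gives P(k) = 2k² - 2k - 4.
Then P(5) = 36.

36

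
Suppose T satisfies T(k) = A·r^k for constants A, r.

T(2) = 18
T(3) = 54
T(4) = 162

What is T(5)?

Consecutive ratio: 54/18 = 3, and 162/54 = 3, so r = 3.
Then A·3^2 = 18 gives A = 2, and T(k) = 2·3^k.
T(5) = 2·3^5 = 486.

486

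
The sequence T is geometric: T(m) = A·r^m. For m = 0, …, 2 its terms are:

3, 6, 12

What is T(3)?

24

Consecutive ratio: 6/3 = 2, and 12/6 = 2, so r = 2.
Then A·2^0 = 3 gives A = 3, and T(m) = 3·2^m.
T(3) = 3·2^3 = 24.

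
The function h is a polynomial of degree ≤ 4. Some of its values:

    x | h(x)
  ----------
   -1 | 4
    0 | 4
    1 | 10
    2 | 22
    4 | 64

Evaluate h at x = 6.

130

Write h(x) = ax^4 + bx³ + cx² + dx + e; the 5 given values yield a linear system in the 5 coefficients.
Solving, the top 2 coefficients vanish, and h(x) = 3x² + 3x + 4.
Then h(6) = 130.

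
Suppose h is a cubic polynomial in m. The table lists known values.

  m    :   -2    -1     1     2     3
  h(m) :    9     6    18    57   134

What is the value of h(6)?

713

Write h(m) = am³ + bm² + cm + d; the 5 given values yield a linear system in the 4 coefficients.
Solving, h(m) = 2m³ + 7m² + 4m + 5.
Then h(6) = 713.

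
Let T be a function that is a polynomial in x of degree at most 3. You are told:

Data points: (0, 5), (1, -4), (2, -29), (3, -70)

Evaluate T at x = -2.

First differences: -9, -25, -41. Second differences: -16, -16.
Level-2 differences are constant, so T has degree 2.
Fitting a degree-2 polynomial gives T(x) = -8x² - x + 5.
Then T(-2) = -25.

-25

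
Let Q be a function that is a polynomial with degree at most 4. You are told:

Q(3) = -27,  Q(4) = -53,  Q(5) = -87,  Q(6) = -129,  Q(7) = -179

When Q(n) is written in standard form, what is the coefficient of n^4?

0

First differences: -26, -34, -42, -50. Second differences: -8, -8, -8.
Level-2 differences are constant, so Q has degree 2.
Fitting a degree-2 polynomial gives Q(n) = -4n² + 2n + 3.
The coefficient of n^4 is 0.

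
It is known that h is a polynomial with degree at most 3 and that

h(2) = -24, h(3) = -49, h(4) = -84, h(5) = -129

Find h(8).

First differences: -25, -35, -45. Second differences: -10, -10.
Level-2 differences are constant, so h has degree 2.
Fitting a degree-2 polynomial gives h(n) = -5n² - 4.
Then h(8) = -324.

-324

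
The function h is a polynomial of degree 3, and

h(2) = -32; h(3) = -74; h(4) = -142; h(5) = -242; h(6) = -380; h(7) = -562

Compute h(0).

First differences: -42, -68, -100, -138, -182. Second differences: -26, -32, -38, -44. Third differences: -6, -6, -6.
Level-3 differences are constant, so h has degree 3.
Fitting a degree-3 polynomial gives h(x) = -x³ - 4x² - 3x - 2.
Then h(0) = -2.

-2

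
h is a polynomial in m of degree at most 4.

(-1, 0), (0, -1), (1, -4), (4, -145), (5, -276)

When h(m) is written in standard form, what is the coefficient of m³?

Write h(m) = am^4 + bm³ + cm² + dm + e; the 5 given values yield a linear system in the 5 coefficients.
Solving, the leading coefficient vanishes, and h(m) = -2m³ - m² - 1.
The coefficient of m³ is -2.

-2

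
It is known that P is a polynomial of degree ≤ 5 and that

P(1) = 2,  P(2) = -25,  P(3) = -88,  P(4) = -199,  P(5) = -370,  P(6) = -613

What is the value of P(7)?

-940

Write P(k) = ak^5 + bk^4 + ck³ + dk² + ek + p; the 6 given values yield a linear system in the 6 coefficients.
Solving, the top 2 coefficients vanish, and P(k) = -2k³ - 6k² + 5k + 5.
Then P(7) = -940.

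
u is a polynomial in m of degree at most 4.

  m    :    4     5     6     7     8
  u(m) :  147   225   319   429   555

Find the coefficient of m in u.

First differences: 78, 94, 110, 126. Second differences: 16, 16, 16.
Level-2 differences are constant, so u has degree 2.
Fitting a degree-2 polynomial gives u(m) = 8m² + 6m - 5.
The coefficient of m is 6.

6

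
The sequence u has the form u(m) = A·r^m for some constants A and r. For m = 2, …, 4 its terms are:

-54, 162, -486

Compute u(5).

1458

Consecutive ratio: 162/(-54) = -3, and -486/162 = -3, so r = -3.
Then A·(-3)^2 = -54 gives A = -6, and u(m) = -6·(-3)^m.
u(5) = -6·(-3)^5 = 1458.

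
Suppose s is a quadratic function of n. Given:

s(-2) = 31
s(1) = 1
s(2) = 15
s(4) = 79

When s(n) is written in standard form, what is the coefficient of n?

Write s(n) = an² + bn + c; the 4 given values yield a linear system in the 3 coefficients.
Solving, s(n) = 6n² - 4n - 1.
The coefficient of n is -4.

-4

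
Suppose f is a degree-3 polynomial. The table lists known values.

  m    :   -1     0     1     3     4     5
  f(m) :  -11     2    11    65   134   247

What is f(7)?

Write f(m) = am³ + bm² + cm + d; the 6 given values yield a linear system in the 4 coefficients.
Solving, f(m) = 2m³ - 2m² + 9m + 2.
Then f(7) = 653.

653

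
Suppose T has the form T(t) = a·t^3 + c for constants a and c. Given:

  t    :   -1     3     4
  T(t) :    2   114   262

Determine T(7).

From T(-1) = 2 and T(3) = 114: -1a + c = 2 and 27a + c = 114.
Subtracting: 28a = 112, so a = 4; then c = 2 − 4·(-1) = 6.
So T(t) = 4t³ + 6, and T(7) = 1378.

1378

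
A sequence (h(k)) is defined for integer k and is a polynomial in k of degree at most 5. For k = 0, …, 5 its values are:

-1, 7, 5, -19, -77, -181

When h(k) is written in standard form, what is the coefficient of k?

First differences: 8, -2, -24, -58, -104. Second differences: -10, -22, -34, -46. Third differences: -12, -12, -12.
Level-3 differences are constant, so h has degree 3.
Fitting a degree-3 polynomial gives h(k) = -2k³ + k² + 9k - 1.
The coefficient of k is 9.

9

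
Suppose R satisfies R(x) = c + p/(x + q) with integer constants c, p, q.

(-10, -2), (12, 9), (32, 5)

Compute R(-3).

(R(x) − c)(x + q) = p for each data point; the three points give a linear system in c and q, then p follows.
Solving: c = 3, q = -2, p = 60, so R(x) = 3 + 60/(x − 2).
Then R(-3) = 3 + 60/(-5) = -9.

-9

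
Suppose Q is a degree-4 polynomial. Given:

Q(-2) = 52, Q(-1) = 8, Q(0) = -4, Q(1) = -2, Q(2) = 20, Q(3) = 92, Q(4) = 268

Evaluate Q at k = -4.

First differences: -44, -12, 2, 22, 72, 176. Second differences: 32, 14, 20, 50, 104. Third differences: -18, 6, 30, 54. Fourth differences: 24, 24, 24.
Level-4 differences are constant, so Q has degree 4.
Fitting a degree-4 polynomial gives Q(k) = k^4 - k³ + 6k² - 4k - 4.
Then Q(-4) = 428.

428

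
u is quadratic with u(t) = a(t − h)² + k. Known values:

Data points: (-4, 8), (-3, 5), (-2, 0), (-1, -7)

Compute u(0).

-16

First differences -3, -5, -7; second difference -2 = 2a, so a = -1.
Expanding, the t-coefficient is −2ah = 2h; matching it to the data gives h = -5, and then k = 9.
So u(t) = -1(t + 5)² + 9.
u(0) = -1·5² + 9 = -16.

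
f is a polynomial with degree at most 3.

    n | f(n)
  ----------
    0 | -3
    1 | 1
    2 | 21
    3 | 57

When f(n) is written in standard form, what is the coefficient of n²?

8

First differences: 4, 20, 36. Second differences: 16, 16.
Level-2 differences are constant, so f has degree 2.
Fitting a degree-2 polynomial gives f(n) = 8n² - 4n - 3.
The coefficient of n² is 8.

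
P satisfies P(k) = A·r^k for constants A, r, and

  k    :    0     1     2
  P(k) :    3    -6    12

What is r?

-2

Consecutive ratio: -6/3 = -2, and 12/(-6) = -2, so r = -2.
Then A·(-2)^0 = 3 gives A = 3, and P(k) = 3·(-2)^k.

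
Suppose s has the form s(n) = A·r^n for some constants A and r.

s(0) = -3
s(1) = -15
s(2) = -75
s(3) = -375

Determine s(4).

-1875

Consecutive ratio: -15/(-3) = 5, and -75/(-15) = 5, so r = 5.
Then A·5^0 = -3 gives A = -3, and s(n) = -3·5^n.
s(4) = -3·5^4 = -1875.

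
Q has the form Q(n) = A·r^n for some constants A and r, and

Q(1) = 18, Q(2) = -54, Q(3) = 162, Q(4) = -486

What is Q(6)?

Consecutive ratio: -54/18 = -3, and 162/(-54) = -3, so r = -3.
Then A·(-3)^1 = 18 gives A = -6, and Q(n) = -6·(-3)^n.
Q(6) = -6·(-3)^6 = -4374.

-4374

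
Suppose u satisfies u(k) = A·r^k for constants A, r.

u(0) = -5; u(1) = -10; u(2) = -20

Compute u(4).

Consecutive ratio: -10/(-5) = 2, and -20/(-10) = 2, so r = 2.
Then A·2^0 = -5 gives A = -5, and u(k) = -5·2^k.
u(4) = -5·2^4 = -80.

-80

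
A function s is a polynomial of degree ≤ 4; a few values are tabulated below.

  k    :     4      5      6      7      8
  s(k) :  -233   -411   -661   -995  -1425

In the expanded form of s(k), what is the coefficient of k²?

Write s(k) = ak^4 + bk³ + ck² + dk + e; the 5 given values yield a linear system in the 5 coefficients.
Solving, the leading coefficient vanishes, and s(k) = -2k³ - 6k² - 2k - 1.
The coefficient of k² is -6.

-6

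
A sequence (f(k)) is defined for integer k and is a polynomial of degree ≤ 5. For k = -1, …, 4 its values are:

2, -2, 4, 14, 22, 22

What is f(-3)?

First differences: -4, 6, 10, 8, 0. Second differences: 10, 4, -2, -8. Third differences: -6, -6, -6.
Level-3 differences are constant, so f has degree 3.
Fitting a degree-3 polynomial gives f(k) = -k³ + 5k² + 2k - 2.
Then f(-3) = 64.

64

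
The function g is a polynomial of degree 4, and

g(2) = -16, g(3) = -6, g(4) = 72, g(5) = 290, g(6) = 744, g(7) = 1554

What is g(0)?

0

Write g(t) = at^4 + bt³ + ct² + dt + e; the 6 given values yield a linear system in the 5 coefficients.
Solving, g(t) = t^4 - 2t³ - 3t² - 2t.
The constant term is g(0) = 0.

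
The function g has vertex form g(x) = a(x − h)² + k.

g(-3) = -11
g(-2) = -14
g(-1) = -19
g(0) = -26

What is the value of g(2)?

-46

First differences -3, -5, -7; second difference -2 = 2a, so a = -1.
Expanding, the x-coefficient is −2ah = 2h; matching it to the data gives h = -4, and then k = -10.
So g(x) = -1(x + 4)² − 10.
g(2) = -1·6² − 10 = -46.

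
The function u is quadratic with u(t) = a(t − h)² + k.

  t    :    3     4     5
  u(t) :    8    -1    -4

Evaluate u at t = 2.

First differences -9, -3; second difference 6 = 2a, so a = 3.
Expanding, the t-coefficient is −2ah = -6h; matching it to the data gives h = 5, and then k = -4.
So u(t) = 3(t − 5)² − 4.
u(2) = 3·(-3)² − 4 = 23.

23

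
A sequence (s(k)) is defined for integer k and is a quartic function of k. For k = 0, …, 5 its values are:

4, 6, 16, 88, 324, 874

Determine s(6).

1936

First differences: 2, 10, 72, 236, 550. Second differences: 8, 62, 164, 314. Third differences: 54, 102, 150. Fourth differences: 48, 48.
Level-4 differences are constant, so s has degree 4.
Fitting a degree-4 polynomial gives s(k) = 2k^4 - 3k³ - k² + 4k + 4.
Then s(6) = 1936.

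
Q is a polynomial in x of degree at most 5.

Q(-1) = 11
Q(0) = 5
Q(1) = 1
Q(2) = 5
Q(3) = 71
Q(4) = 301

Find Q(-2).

61

First differences: -6, -4, 4, 66, 230. Second differences: 2, 8, 62, 164. Third differences: 6, 54, 102. Fourth differences: 48, 48.
Level-4 differences are constant, so Q has degree 4.
Fitting a degree-4 polynomial gives Q(x) = 2x^4 - 3x³ - x² - 2x + 5.
Then Q(-2) = 61.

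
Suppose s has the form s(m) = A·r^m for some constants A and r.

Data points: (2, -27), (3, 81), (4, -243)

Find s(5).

729

Consecutive ratio: 81/(-27) = -3, and -243/81 = -3, so r = -3.
Then A·(-3)^2 = -27 gives A = -3, and s(m) = -3·(-3)^m.
s(5) = -3·(-3)^5 = 729.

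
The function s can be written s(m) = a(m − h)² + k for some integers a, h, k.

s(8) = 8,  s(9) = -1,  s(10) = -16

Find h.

First differences -9, -15; second difference -6 = 2a, so a = -3.
Expanding, the m-coefficient is −2ah = 6h; matching it to the data gives h = 7, and then k = 11.
So s(m) = -3(m − 7)² + 11.
Hence h = 7.

7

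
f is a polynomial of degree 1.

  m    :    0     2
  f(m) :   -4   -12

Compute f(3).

Write f(m) = am + b; the 2 given values yield a linear system in the 2 coefficients.
Solving, f(m) = -4m - 4.
Then f(3) = -16.

-16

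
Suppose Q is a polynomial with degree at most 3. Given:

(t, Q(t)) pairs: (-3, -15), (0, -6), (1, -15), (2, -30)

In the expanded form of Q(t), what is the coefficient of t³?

Write Q(t) = at³ + bt² + ct + d; the 4 given values yield a linear system in the 4 coefficients.
Solving, the leading coefficient vanishes, and Q(t) = -3t² - 6t - 6.
The coefficient of t³ is 0.

0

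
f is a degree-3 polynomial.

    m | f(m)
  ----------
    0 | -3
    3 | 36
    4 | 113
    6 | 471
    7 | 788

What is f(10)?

2507

Write f(m) = am³ + bm² + cm + d; the 5 given values yield a linear system in the 4 coefficients.
Solving, f(m) = 3m³ - 5m² + m - 3.
Then f(10) = 2507.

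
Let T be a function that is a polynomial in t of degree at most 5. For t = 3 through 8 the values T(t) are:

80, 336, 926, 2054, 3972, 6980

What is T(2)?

First differences: 256, 590, 1128, 1918, 3008. Second differences: 334, 538, 790, 1090. Third differences: 204, 252, 300. Fourth differences: 48, 48.
Level-4 differences are constant, so T has degree 4.
Fitting a degree-4 polynomial gives T(t) = 2t^4 - 2t³ - 3t² + t - 4.
Then T(2) = 2.

2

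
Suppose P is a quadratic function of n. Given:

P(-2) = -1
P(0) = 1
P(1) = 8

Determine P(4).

53

Write P(n) = an² + bn + c; the 3 given values yield a linear system in the 3 coefficients.
Solving, P(n) = 2n² + 5n + 1.
Then P(4) = 53.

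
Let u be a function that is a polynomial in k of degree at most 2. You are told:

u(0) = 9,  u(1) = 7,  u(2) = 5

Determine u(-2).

First differences: -2, -2.
Level-1 differences are constant, so u has degree 1.
Fitting a degree-1 polynomial gives u(k) = -2k + 9.
Then u(-2) = 13.

13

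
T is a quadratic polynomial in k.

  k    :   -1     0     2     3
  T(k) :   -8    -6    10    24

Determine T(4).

42

Write T(k) = ak² + bk + c; the 4 given values yield a linear system in the 3 coefficients.
Solving, T(k) = 2k² + 4k - 6.
Then T(4) = 42.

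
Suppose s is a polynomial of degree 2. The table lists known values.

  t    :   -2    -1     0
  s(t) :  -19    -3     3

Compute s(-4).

Write s(t) = at² + bt + c; the 3 given values yield a linear system in the 3 coefficients.
Solving, s(t) = -5t² + t + 3.
Then s(-4) = -81.

-81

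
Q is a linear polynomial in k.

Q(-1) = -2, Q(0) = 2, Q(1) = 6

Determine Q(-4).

Write Q(k) = ak + b; the 3 given values yield a linear system in the 2 coefficients.
Solving, Q(k) = 4k + 2.
Then Q(-4) = -14.

-14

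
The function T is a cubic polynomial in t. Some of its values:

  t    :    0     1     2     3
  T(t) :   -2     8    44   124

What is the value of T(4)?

266

Write T(t) = at³ + bt² + ct + d; the 4 given values yield a linear system in the 4 coefficients.
Solving, T(t) = 3t³ + 4t² + 3t - 2.
Then T(4) = 266.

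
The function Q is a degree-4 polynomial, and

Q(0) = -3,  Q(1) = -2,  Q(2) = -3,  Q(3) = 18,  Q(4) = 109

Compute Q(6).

813

Write Q(m) = am^4 + bm³ + cm² + dm + e; the 5 given values yield a linear system in the 5 coefficients.
Solving, Q(m) = m^4 - 2m³ - 2m² + 4m - 3.
Then Q(6) = 813.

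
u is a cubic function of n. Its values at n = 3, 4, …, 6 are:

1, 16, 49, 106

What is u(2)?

-2

Write u(n) = an³ + bn² + cn + d; the 4 given values yield a linear system in the 4 coefficients.
Solving, u(n) = n³ - 3n² - n + 4.
Then u(2) = -2.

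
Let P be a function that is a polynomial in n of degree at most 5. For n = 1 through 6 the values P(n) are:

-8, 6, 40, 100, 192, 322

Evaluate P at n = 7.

496

First differences: 14, 34, 60, 92, 130. Second differences: 20, 26, 32, 38. Third differences: 6, 6, 6.
Level-3 differences are constant, so P has degree 3.
Extending the table by one column gives the next first difference 174, so P(7) = 322 + 174 = 496.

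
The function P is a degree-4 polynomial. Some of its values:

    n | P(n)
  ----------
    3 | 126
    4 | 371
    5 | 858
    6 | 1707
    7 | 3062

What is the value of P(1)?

2

Write P(n) = an^4 + bn³ + cn² + dn + e; the 5 given values yield a linear system in the 5 coefficients.
Solving, P(n) = n^4 + 2n³ - 4n + 3.
Then P(1) = 2.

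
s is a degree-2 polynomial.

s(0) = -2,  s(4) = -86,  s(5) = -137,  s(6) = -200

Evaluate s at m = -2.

-32

Write s(m) = am² + bm + c; the 4 given values yield a linear system in the 3 coefficients.
Solving, s(m) = -6m² + 3m - 2.
Then s(-2) = -32.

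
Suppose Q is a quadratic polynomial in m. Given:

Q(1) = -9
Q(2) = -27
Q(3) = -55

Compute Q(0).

Write Q(m) = am² + bm + c; the 3 given values yield a linear system in the 3 coefficients.
Solving, Q(m) = -5m² - 3m - 1.
Then Q(0) = -1.

-1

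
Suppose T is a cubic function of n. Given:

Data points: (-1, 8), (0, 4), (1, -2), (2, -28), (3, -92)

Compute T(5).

First differences: -4, -6, -26, -64. Second differences: -2, -20, -38. Third differences: -18, -18.
Level-3 differences are constant, so T has degree 3.
Fitting a degree-3 polynomial gives T(n) = -3n³ - n² - 2n + 4.
Then T(5) = -406.

-406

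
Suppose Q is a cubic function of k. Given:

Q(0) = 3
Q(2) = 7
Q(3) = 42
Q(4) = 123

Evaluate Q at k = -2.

Write Q(k) = ak³ + bk² + ck + d; the 4 given values yield a linear system in the 4 coefficients.
Solving, Q(k) = 3k³ - 4k² - 2k + 3.
Then Q(-2) = -33.

-33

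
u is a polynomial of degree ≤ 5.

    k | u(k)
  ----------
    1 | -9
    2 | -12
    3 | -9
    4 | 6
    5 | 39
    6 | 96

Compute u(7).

183

Write u(k) = ak^5 + bk^4 + ck³ + dk² + ek + p; the 6 given values yield a linear system in the 6 coefficients.
Solving, the top 2 coefficients vanish, and u(k) = k³ - 3k² - k - 6.
Then u(7) = 183.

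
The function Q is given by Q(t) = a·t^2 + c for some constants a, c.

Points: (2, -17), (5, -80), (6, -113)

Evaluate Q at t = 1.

-8

From Q(2) = -17 and Q(5) = -80: 4a + c = -17 and 25a + c = -80.
Subtracting: 21a = -63, so a = -3; then c = -17 − (-3)·4 = -5.
So Q(t) = -3t² − 5, and Q(1) = -8.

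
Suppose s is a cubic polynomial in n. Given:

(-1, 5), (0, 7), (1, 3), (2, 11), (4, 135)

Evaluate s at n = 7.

861

Write s(n) = an³ + bn² + cn + d; the 5 given values yield a linear system in the 4 coefficients.
Solving, s(n) = 3n³ - 3n² - 4n + 7.
Then s(7) = 861.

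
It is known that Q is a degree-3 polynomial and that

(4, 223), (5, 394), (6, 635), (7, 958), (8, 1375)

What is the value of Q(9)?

First differences: 171, 241, 323, 417. Second differences: 70, 82, 94. Third differences: 12, 12.
Level-3 differences are constant, so Q has degree 3.
Fitting a degree-3 polynomial gives Q(x) = 2x³ + 5x² + 4x - 1.
Then Q(9) = 1898.

1898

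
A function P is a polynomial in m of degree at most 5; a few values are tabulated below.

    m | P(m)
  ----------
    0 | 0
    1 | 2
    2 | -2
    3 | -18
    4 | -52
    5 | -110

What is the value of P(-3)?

18

First differences: 2, -4, -16, -34, -58. Second differences: -6, -12, -18, -24. Third differences: -6, -6, -6.
Level-3 differences are constant, so P has degree 3.
Fitting a degree-3 polynomial gives P(m) = -m³ + 3m.
Then P(-3) = 18.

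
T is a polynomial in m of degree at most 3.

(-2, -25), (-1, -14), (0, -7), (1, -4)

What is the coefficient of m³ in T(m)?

Write T(m) = am³ + bm² + cm + d; the 4 given values yield a linear system in the 4 coefficients.
Solving, the leading coefficient vanishes, and T(m) = -2m² + 5m - 7.
The coefficient of m³ is 0.

0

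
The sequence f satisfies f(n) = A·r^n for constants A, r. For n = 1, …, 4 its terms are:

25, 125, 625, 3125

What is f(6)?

Consecutive ratio: 125/25 = 5, and 625/125 = 5, so r = 5.
Then A·5^1 = 25 gives A = 5, and f(n) = 5·5^n.
f(6) = 5·5^6 = 78125.

78125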